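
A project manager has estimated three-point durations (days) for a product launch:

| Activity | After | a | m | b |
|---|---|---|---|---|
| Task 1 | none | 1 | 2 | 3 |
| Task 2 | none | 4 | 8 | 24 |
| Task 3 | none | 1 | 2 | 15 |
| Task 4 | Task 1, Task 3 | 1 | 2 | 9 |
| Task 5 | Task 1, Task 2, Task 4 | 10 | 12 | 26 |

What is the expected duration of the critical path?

te_Task 1 = (1 + 4·2 + 3)/6 = 12/6 = 2
te_Task 2 = (4 + 4·8 + 24)/6 = 60/6 = 10
te_Task 3 = (1 + 4·2 + 15)/6 = 24/6 = 4
te_Task 4 = (1 + 4·2 + 9)/6 = 18/6 = 3
te_Task 5 = (10 + 4·12 + 26)/6 = 84/6 = 14

Forward pass:
ES_Task 1 = 0; EF_Task 1 = 2
ES_Task 2 = 0; EF_Task 2 = 10
ES_Task 3 = 0; EF_Task 3 = 4
ES_Task 4 = max(EF_Task 1=2, EF_Task 3=4) = 4; EF_Task 4 = 4+3 = 7
ES_Task 5 = max(EF_Task 1=2, EF_Task 2=10, EF_Task 4=7) = 10; EF_Task 5 = 10+14 = 24
Expected project duration μ = 24 days. Critical path: Task 2 → Task 5.

24 days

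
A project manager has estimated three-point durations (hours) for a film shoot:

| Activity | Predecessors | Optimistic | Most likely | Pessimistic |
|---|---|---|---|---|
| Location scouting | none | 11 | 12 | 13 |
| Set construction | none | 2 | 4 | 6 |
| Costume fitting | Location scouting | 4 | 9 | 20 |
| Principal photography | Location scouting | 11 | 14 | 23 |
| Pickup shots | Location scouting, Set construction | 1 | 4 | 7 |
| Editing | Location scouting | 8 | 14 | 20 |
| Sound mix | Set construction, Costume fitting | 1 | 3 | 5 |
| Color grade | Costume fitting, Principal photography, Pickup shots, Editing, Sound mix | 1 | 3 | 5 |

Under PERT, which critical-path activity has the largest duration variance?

Principal photography

te_Location scouting = (11 + 4·12 + 13)/6 = 72/6 = 12; σ²_Location scouting = ((13−11)/6)² = 0.111
te_Set construction = (2 + 4·4 + 6)/6 = 24/6 = 4; σ²_Set construction = ((6−2)/6)² = 0.444
te_Costume fitting = (4 + 4·9 + 20)/6 = 60/6 = 10; σ²_Costume fitting = ((20−4)/6)² = 7.111
te_Principal photography = (11 + 4·14 + 23)/6 = 90/6 = 15; σ²_Principal photography = ((23−11)/6)² = 4.000
te_Pickup shots = (1 + 4·4 + 7)/6 = 24/6 = 4; σ²_Pickup shots = ((7−1)/6)² = 1.000
te_Editing = (8 + 4·14 + 20)/6 = 84/6 = 14; σ²_Editing = ((20−8)/6)² = 4.000
te_Sound mix = (1 + 4·3 + 5)/6 = 18/6 = 3; σ²_Sound mix = ((5−1)/6)² = 0.444
te_Color grade = (1 + 4·3 + 5)/6 = 18/6 = 3; σ²_Color grade = ((5−1)/6)² = 0.444

Forward pass:
ES_Location scouting = 0; EF_Location scouting = 12
ES_Set construction = 0; EF_Set construction = 4
ES_Costume fitting = 12; EF_Costume fitting = 12+10 = 22
ES_Principal photography = 12; EF_Principal photography = 12+15 = 27
ES_Pickup shots = max(EF_Location scouting=12, EF_Set construction=4) = 12; EF_Pickup shots = 12+4 = 16
ES_Editing = 12; EF_Editing = 12+14 = 26
ES_Sound mix = max(EF_Set construction=4, EF_Costume fitting=22) = 22; EF_Sound mix = 22+3 = 25
ES_Color grade = max(EF_Costume fitting=22, EF_Principal photography=27, EF_Pickup shots=16, EF_Editing=26, EF_Sound mix=25) = 27; EF_Color grade = 27+3 = 30
Expected project duration μ = 30 hours. Critical path: Location scouting → Principal photography → Color grade.

Variances on critical path: σ²_Location scouting=0.111, σ²_Principal photography=4.000, σ²_Color grade=0.444.
Largest is σ²_Principal photography = 4.000.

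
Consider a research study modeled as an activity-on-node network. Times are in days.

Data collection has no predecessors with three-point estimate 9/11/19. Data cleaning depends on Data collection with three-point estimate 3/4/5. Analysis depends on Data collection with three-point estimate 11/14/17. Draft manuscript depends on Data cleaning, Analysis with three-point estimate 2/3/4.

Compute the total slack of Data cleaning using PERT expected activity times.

te_Data collection = (9 + 4·11 + 19)/6 = 72/6 = 12
te_Data cleaning = (3 + 4·4 + 5)/6 = 24/6 = 4
te_Analysis = (11 + 4·14 + 17)/6 = 84/6 = 14
te_Draft manuscript = (2 + 4·3 + 4)/6 = 18/6 = 3

Forward pass:
ES_Data collection = 0; EF_Data collection = 12
ES_Data cleaning = 12; EF_Data cleaning = 12+4 = 16
ES_Analysis = 12; EF_Analysis = 12+14 = 26
ES_Draft manuscript = max(EF_Data cleaning=16, EF_Analysis=26) = 26; EF_Draft manuscript = 26+3 = 29
Expected project duration μ = 29 days. Critical path: Data collection → Analysis → Draft manuscript.

Backward pass:
LF_Draft manuscript = 29; LS_Draft manuscript = 29−3 = 26
LF_Analysis = LS_Draft manuscript = 26; LS_Analysis = 26−14 = 12
LF_Data cleaning = LS_Draft manuscript = 26; LS_Data cleaning = 26−4 = 22
LF_Data collection = min(LS_Data cleaning=22, LS_Analysis=12) = 12; LS_Data collection = 12−12 = 0
Slack_Data cleaning = LS_Data cleaning − ES_Data cleaning = 22 − 12 = 10

10 days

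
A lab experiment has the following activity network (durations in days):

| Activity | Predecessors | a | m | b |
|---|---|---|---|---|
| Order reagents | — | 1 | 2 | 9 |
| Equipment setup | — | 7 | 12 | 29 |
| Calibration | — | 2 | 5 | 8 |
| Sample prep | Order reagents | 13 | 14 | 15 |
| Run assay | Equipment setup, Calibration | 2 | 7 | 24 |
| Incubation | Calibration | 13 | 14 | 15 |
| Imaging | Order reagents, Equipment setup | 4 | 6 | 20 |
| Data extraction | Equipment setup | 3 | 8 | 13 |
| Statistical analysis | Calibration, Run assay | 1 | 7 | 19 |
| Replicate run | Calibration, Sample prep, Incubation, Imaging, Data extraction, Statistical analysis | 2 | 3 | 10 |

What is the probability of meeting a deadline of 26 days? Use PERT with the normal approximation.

0.071

te_Order reagents = (1 + 4·2 + 9)/6 = 18/6 = 3; σ²_Order reagents = ((9−1)/6)² = 1.778
te_Equipment setup = (7 + 4·12 + 29)/6 = 84/6 = 14; σ²_Equipment setup = ((29−7)/6)² = 13.444
te_Calibration = (2 + 4·5 + 8)/6 = 30/6 = 5; σ²_Calibration = ((8−2)/6)² = 1.000
te_Sample prep = (13 + 4·14 + 15)/6 = 84/6 = 14; σ²_Sample prep = ((15−13)/6)² = 0.111
te_Run assay = (2 + 4·7 + 24)/6 = 54/6 = 9; σ²_Run assay = ((24−2)/6)² = 13.444
te_Incubation = (13 + 4·14 + 15)/6 = 84/6 = 14; σ²_Incubation = ((15−13)/6)² = 0.111
te_Imaging = (4 + 4·6 + 20)/6 = 48/6 = 8; σ²_Imaging = ((20−4)/6)² = 7.111
te_Data extraction = (3 + 4·8 + 13)/6 = 48/6 = 8; σ²_Data extraction = ((13−3)/6)² = 2.778
te_Statistical analysis = (1 + 4·7 + 19)/6 = 48/6 = 8; σ²_Statistical analysis = ((19−1)/6)² = 9.000
te_Replicate run = (2 + 4·3 + 10)/6 = 24/6 = 4; σ²_Replicate run = ((10−2)/6)² = 1.778

Forward pass:
ES_Order reagents = 0; EF_Order reagents = 3
ES_Equipment setup = 0; EF_Equipment setup = 14
ES_Calibration = 0; EF_Calibration = 5
ES_Sample prep = 3; EF_Sample prep = 3+14 = 17
ES_Run assay = max(EF_Equipment setup=14, EF_Calibration=5) = 14; EF_Run assay = 14+9 = 23
ES_Incubation = 5; EF_Incubation = 5+14 = 19
ES_Imaging = max(EF_Order reagents=3, EF_Equipment setup=14) = 14; EF_Imaging = 14+8 = 22
ES_Data extraction = 14; EF_Data extraction = 14+8 = 22
ES_Statistical analysis = max(EF_Calibration=5, EF_Run assay=23) = 23; EF_Statistical analysis = 23+8 = 31
ES_Replicate run = max(EF_Calibration=5, EF_Sample prep=17, EF_Incubation=19, EF_Imaging=22, EF_Data extraction=22, EF_Statistical analysis=31) = 31; EF_Replicate run = 31+4 = 35
Expected project duration μ = 35 days. Critical path: Equipment setup → Run assay → Statistical analysis → Replicate run.

Variance along critical path = 13.444 + 13.444 + 9.000 + 1.778 = 37.667; σ = √37.667 = 6.137 days.
Z = (26 − 35) / 6.137 = -1.466
P(T ≤ 26) = Φ(-1.466) ≈ 0.071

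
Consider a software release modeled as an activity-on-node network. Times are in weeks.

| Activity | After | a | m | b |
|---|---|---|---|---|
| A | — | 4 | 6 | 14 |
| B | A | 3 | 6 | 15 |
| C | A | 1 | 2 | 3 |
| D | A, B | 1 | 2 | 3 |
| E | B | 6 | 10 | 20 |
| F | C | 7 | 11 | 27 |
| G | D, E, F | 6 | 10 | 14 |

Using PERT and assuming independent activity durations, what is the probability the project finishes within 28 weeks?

te_A = (4 + 4·6 + 14)/6 = 42/6 = 7; σ²_A = ((14−4)/6)² = 2.778
te_B = (3 + 4·6 + 15)/6 = 42/6 = 7; σ²_B = ((15−3)/6)² = 4.000
te_C = (1 + 4·2 + 3)/6 = 12/6 = 2; σ²_C = ((3−1)/6)² = 0.111
te_D = (1 + 4·2 + 3)/6 = 12/6 = 2; σ²_D = ((3−1)/6)² = 0.111
te_E = (6 + 4·10 + 20)/6 = 66/6 = 11; σ²_E = ((20−6)/6)² = 5.444
te_F = (7 + 4·11 + 27)/6 = 78/6 = 13; σ²_F = ((27−7)/6)² = 11.111
te_G = (6 + 4·10 + 14)/6 = 60/6 = 10; σ²_G = ((14−6)/6)² = 1.778

Forward pass:
ES_A = 0; EF_A = 7
ES_B = 7; EF_B = 7+7 = 14
ES_C = 7; EF_C = 7+2 = 9
ES_D = max(EF_A=7, EF_B=14) = 14; EF_D = 14+2 = 16
ES_E = 14; EF_E = 14+11 = 25
ES_F = 9; EF_F = 9+13 = 22
ES_G = max(EF_D=16, EF_E=25, EF_F=22) = 25; EF_G = 25+10 = 35
Expected project duration μ = 35 weeks. Critical path: A → B → E → G.

Variance along critical path = 2.778 + 4.000 + 5.444 + 1.778 = 14.000; σ = √14.000 = 3.742 weeks.
Z = (28 − 35) / 3.742 = -1.871
P(T ≤ 28) = Φ(-1.871) ≈ 0.031

0.031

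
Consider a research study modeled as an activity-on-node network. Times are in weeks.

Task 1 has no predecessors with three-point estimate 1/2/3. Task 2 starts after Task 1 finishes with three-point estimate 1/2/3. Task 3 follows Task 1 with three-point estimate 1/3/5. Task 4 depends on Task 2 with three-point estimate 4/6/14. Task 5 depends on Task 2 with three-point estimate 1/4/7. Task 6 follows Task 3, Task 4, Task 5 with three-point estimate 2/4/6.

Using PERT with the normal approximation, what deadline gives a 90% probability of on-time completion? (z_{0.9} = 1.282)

17.4 weeks

te_Task 1 = (1 + 4·2 + 3)/6 = 12/6 = 2; σ²_Task 1 = ((3−1)/6)² = 0.111
te_Task 2 = (1 + 4·2 + 3)/6 = 12/6 = 2; σ²_Task 2 = ((3−1)/6)² = 0.111
te_Task 3 = (1 + 4·3 + 5)/6 = 18/6 = 3; σ²_Task 3 = ((5−1)/6)² = 0.444
te_Task 4 = (4 + 4·6 + 14)/6 = 42/6 = 7; σ²_Task 4 = ((14−4)/6)² = 2.778
te_Task 5 = (1 + 4·4 + 7)/6 = 24/6 = 4; σ²_Task 5 = ((7−1)/6)² = 1.000
te_Task 6 = (2 + 4·4 + 6)/6 = 24/6 = 4; σ²_Task 6 = ((6−2)/6)² = 0.444

Forward pass:
ES_Task 1 = 0; EF_Task 1 = 2
ES_Task 2 = 2; EF_Task 2 = 2+2 = 4
ES_Task 3 = 2; EF_Task 3 = 2+3 = 5
ES_Task 4 = 4; EF_Task 4 = 4+7 = 11
ES_Task 5 = 4; EF_Task 5 = 4+4 = 8
ES_Task 6 = max(EF_Task 3=5, EF_Task 4=11, EF_Task 5=8) = 11; EF_Task 6 = 11+4 = 15
Expected project duration μ = 15 weeks. Critical path: Task 1 → Task 2 → Task 4 → Task 6.

Variance along critical path = 0.111 + 0.111 + 2.778 + 0.444 = 3.444; σ = 1.856 weeks.
D = μ + z·σ = 15 + 1.282·1.856 = 17.4 weeks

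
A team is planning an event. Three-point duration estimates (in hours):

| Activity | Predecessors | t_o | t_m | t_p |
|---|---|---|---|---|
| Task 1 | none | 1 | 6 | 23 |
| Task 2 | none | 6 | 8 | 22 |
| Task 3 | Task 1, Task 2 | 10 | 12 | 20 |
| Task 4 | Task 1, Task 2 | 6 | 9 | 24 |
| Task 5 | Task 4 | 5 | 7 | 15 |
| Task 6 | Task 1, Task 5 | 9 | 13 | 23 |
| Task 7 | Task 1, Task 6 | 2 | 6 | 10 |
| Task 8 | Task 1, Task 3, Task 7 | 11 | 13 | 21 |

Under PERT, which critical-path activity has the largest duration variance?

te_Task 1 = (1 + 4·6 + 23)/6 = 48/6 = 8; σ²_Task 1 = ((23−1)/6)² = 13.444
te_Task 2 = (6 + 4·8 + 22)/6 = 60/6 = 10; σ²_Task 2 = ((22−6)/6)² = 7.111
te_Task 3 = (10 + 4·12 + 20)/6 = 78/6 = 13; σ²_Task 3 = ((20−10)/6)² = 2.778
te_Task 4 = (6 + 4·9 + 24)/6 = 66/6 = 11; σ²_Task 4 = ((24−6)/6)² = 9.000
te_Task 5 = (5 + 4·7 + 15)/6 = 48/6 = 8; σ²_Task 5 = ((15−5)/6)² = 2.778
te_Task 6 = (9 + 4·13 + 23)/6 = 84/6 = 14; σ²_Task 6 = ((23−9)/6)² = 5.444
te_Task 7 = (2 + 4·6 + 10)/6 = 36/6 = 6; σ²_Task 7 = ((10−2)/6)² = 1.778
te_Task 8 = (11 + 4·13 + 21)/6 = 84/6 = 14; σ²_Task 8 = ((21−11)/6)² = 2.778

Forward pass:
ES_Task 1 = 0; EF_Task 1 = 8
ES_Task 2 = 0; EF_Task 2 = 10
ES_Task 3 = max(EF_Task 1=8, EF_Task 2=10) = 10; EF_Task 3 = 10+13 = 23
ES_Task 4 = max(EF_Task 1=8, EF_Task 2=10) = 10; EF_Task 4 = 10+11 = 21
ES_Task 5 = 21; EF_Task 5 = 21+8 = 29
ES_Task 6 = max(EF_Task 1=8, EF_Task 5=29) = 29; EF_Task 6 = 29+14 = 43
ES_Task 7 = max(EF_Task 1=8, EF_Task 6=43) = 43; EF_Task 7 = 43+6 = 49
ES_Task 8 = max(EF_Task 1=8, EF_Task 3=23, EF_Task 7=49) = 49; EF_Task 8 = 49+14 = 63
Expected project duration μ = 63 hours. Critical path: Task 2 → Task 4 → Task 5 → Task 6 → Task 7 → Task 8.

Variances on critical path: σ²_Task 2=7.111, σ²_Task 4=9.000, σ²_Task 5=2.778, σ²_Task 6=5.444, σ²_Task 7=1.778, σ²_Task 8=2.778.
Largest is σ²_Task 4 = 9.000.

Task 4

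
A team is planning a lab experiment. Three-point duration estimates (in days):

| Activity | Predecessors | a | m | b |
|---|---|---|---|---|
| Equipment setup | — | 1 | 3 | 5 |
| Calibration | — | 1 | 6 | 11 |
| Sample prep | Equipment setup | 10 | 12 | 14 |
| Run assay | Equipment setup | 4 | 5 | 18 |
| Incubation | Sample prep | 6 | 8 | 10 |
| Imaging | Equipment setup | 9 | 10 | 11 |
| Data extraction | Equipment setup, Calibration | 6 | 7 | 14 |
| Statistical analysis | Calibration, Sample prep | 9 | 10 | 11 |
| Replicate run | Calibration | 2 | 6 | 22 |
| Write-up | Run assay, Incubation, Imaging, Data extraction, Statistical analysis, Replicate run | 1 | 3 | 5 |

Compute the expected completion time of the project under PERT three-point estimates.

28 days

te_Equipment setup = (1 + 4·3 + 5)/6 = 18/6 = 3
te_Calibration = (1 + 4·6 + 11)/6 = 36/6 = 6
te_Sample prep = (10 + 4·12 + 14)/6 = 72/6 = 12
te_Run assay = (4 + 4·5 + 18)/6 = 42/6 = 7
te_Incubation = (6 + 4·8 + 10)/6 = 48/6 = 8
te_Imaging = (9 + 4·10 + 11)/6 = 60/6 = 10
te_Data extraction = (6 + 4·7 + 14)/6 = 48/6 = 8
te_Statistical analysis = (9 + 4·10 + 11)/6 = 60/6 = 10
te_Replicate run = (2 + 4·6 + 22)/6 = 48/6 = 8
te_Write-up = (1 + 4·3 + 5)/6 = 18/6 = 3

Forward pass:
ES_Equipment setup = 0; EF_Equipment setup = 3
ES_Calibration = 0; EF_Calibration = 6
ES_Sample prep = 3; EF_Sample prep = 3+12 = 15
ES_Run assay = 3; EF_Run assay = 3+7 = 10
ES_Incubation = 15; EF_Incubation = 15+8 = 23
ES_Imaging = 3; EF_Imaging = 3+10 = 13
ES_Data extraction = max(EF_Equipment setup=3, EF_Calibration=6) = 6; EF_Data extraction = 6+8 = 14
ES_Statistical analysis = max(EF_Calibration=6, EF_Sample prep=15) = 15; EF_Statistical analysis = 15+10 = 25
ES_Replicate run = 6; EF_Replicate run = 6+8 = 14
ES_Write-up = max(EF_Run assay=10, EF_Incubation=23, EF_Imaging=13, EF_Data extraction=14, EF_Statistical analysis=25, EF_Replicate run=14) = 25; EF_Write-up = 25+3 = 28
Expected project duration μ = 28 days. Critical path: Equipment setup → Sample prep → Statistical analysis → Write-up.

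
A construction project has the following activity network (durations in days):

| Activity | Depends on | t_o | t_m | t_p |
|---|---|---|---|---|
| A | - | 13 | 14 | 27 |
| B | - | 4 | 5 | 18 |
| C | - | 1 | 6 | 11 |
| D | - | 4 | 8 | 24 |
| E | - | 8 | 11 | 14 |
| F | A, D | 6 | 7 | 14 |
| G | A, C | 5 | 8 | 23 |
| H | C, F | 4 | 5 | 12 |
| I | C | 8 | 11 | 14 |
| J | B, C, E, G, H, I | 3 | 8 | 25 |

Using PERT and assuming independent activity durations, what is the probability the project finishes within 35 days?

te_A = (13 + 4·14 + 27)/6 = 96/6 = 16; σ²_A = ((27−13)/6)² = 5.444
te_B = (4 + 4·5 + 18)/6 = 42/6 = 7; σ²_B = ((18−4)/6)² = 5.444
te_C = (1 + 4·6 + 11)/6 = 36/6 = 6; σ²_C = ((11−1)/6)² = 2.778
te_D = (4 + 4·8 + 24)/6 = 60/6 = 10; σ²_D = ((24−4)/6)² = 11.111
te_E = (8 + 4·11 + 14)/6 = 66/6 = 11; σ²_E = ((14−8)/6)² = 1.000
te_F = (6 + 4·7 + 14)/6 = 48/6 = 8; σ²_F = ((14−6)/6)² = 1.778
te_G = (5 + 4·8 + 23)/6 = 60/6 = 10; σ²_G = ((23−5)/6)² = 9.000
te_H = (4 + 4·5 + 12)/6 = 36/6 = 6; σ²_H = ((12−4)/6)² = 1.778
te_I = (8 + 4·11 + 14)/6 = 66/6 = 11; σ²_I = ((14−8)/6)² = 1.000
te_J = (3 + 4·8 + 25)/6 = 60/6 = 10; σ²_J = ((25−3)/6)² = 13.444

Forward pass:
ES_A = 0; EF_A = 16
ES_B = 0; EF_B = 7
ES_C = 0; EF_C = 6
ES_D = 0; EF_D = 10
ES_E = 0; EF_E = 11
ES_F = max(EF_A=16, EF_D=10) = 16; EF_F = 16+8 = 24
ES_G = max(EF_A=16, EF_C=6) = 16; EF_G = 16+10 = 26
ES_H = max(EF_C=6, EF_F=24) = 24; EF_H = 24+6 = 30
ES_I = 6; EF_I = 6+11 = 17
ES_J = max(EF_B=7, EF_C=6, EF_E=11, EF_G=26, EF_H=30, EF_I=17) = 30; EF_J = 30+10 = 40
Expected project duration μ = 40 days. Critical path: A → F → H → J.

Variance along critical path = 5.444 + 1.778 + 1.778 + 13.444 = 22.444; σ = √22.444 = 4.738 days.
Z = (35 − 40) / 4.738 = -1.055
P(T ≤ 35) = Φ(-1.055) ≈ 0.146

0.146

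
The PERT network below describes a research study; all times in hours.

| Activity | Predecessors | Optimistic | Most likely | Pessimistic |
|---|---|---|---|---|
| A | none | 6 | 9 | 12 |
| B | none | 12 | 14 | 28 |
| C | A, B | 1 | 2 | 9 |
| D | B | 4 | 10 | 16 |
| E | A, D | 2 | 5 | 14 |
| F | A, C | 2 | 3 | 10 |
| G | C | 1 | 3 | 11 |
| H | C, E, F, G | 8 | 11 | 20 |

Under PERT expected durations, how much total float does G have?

te_A = (6 + 4·9 + 12)/6 = 54/6 = 9
te_B = (12 + 4·14 + 28)/6 = 96/6 = 16
te_C = (1 + 4·2 + 9)/6 = 18/6 = 3
te_D = (4 + 4·10 + 16)/6 = 60/6 = 10
te_E = (2 + 4·5 + 14)/6 = 36/6 = 6
te_F = (2 + 4·3 + 10)/6 = 24/6 = 4
te_G = (1 + 4·3 + 11)/6 = 24/6 = 4
te_H = (8 + 4·11 + 20)/6 = 72/6 = 12

Forward pass:
ES_A = 0; EF_A = 9
ES_B = 0; EF_B = 16
ES_C = max(EF_A=9, EF_B=16) = 16; EF_C = 16+3 = 19
ES_D = 16; EF_D = 16+10 = 26
ES_E = max(EF_A=9, EF_D=26) = 26; EF_E = 26+6 = 32
ES_F = max(EF_A=9, EF_C=19) = 19; EF_F = 19+4 = 23
ES_G = 19; EF_G = 19+4 = 23
ES_H = max(EF_C=19, EF_E=32, EF_F=23, EF_G=23) = 32; EF_H = 32+12 = 44
Expected project duration μ = 44 hours. Critical path: B → D → E → H.

Backward pass:
LF_H = 44; LS_H = 44−12 = 32
LF_G = LS_H = 32; LS_G = 32−4 = 28
LF_F = LS_H = 32; LS_F = 32−4 = 28
LF_E = LS_H = 32; LS_E = 32−6 = 26
LF_D = LS_E = 26; LS_D = 26−10 = 16
LF_C = min(LS_F=28, LS_G=28, LS_H=32) = 28; LS_C = 28−3 = 25
LF_B = min(LS_C=25, LS_D=16) = 16; LS_B = 16−16 = 0
LF_A = min(LS_C=25, LS_E=26, LS_F=28) = 25; LS_A = 25−9 = 16
Slack_G = LS_G − ES_G = 28 − 19 = 9

9 hours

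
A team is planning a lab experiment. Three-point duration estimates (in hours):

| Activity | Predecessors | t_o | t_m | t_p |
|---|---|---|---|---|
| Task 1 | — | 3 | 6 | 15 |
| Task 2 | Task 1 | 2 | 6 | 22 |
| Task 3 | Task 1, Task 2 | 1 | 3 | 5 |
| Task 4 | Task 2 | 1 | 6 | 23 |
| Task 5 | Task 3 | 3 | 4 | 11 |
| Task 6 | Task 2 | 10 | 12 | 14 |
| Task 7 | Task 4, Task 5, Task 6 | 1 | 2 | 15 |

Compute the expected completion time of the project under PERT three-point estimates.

te_Task 1 = (3 + 4·6 + 15)/6 = 42/6 = 7
te_Task 2 = (2 + 4·6 + 22)/6 = 48/6 = 8
te_Task 3 = (1 + 4·3 + 5)/6 = 18/6 = 3
te_Task 4 = (1 + 4·6 + 23)/6 = 48/6 = 8
te_Task 5 = (3 + 4·4 + 11)/6 = 30/6 = 5
te_Task 6 = (10 + 4·12 + 14)/6 = 72/6 = 12
te_Task 7 = (1 + 4·2 + 15)/6 = 24/6 = 4

Forward pass:
ES_Task 1 = 0; EF_Task 1 = 7
ES_Task 2 = 7; EF_Task 2 = 7+8 = 15
ES_Task 3 = max(EF_Task 1=7, EF_Task 2=15) = 15; EF_Task 3 = 15+3 = 18
ES_Task 4 = 15; EF_Task 4 = 15+8 = 23
ES_Task 5 = 18; EF_Task 5 = 18+5 = 23
ES_Task 6 = 15; EF_Task 6 = 15+12 = 27
ES_Task 7 = max(EF_Task 4=23, EF_Task 5=23, EF_Task 6=27) = 27; EF_Task 7 = 27+4 = 31
Expected project duration μ = 31 hours. Critical path: Task 1 → Task 2 → Task 6 → Task 7.

31 hours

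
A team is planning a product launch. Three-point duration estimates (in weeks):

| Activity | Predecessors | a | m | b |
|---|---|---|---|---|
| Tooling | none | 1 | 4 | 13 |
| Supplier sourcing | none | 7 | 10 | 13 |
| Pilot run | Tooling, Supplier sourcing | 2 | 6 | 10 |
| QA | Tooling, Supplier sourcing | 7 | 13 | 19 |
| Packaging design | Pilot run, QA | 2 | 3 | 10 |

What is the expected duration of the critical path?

27 weeks

te_Tooling = (1 + 4·4 + 13)/6 = 30/6 = 5
te_Supplier sourcing = (7 + 4·10 + 13)/6 = 60/6 = 10
te_Pilot run = (2 + 4·6 + 10)/6 = 36/6 = 6
te_QA = (7 + 4·13 + 19)/6 = 78/6 = 13
te_Packaging design = (2 + 4·3 + 10)/6 = 24/6 = 4

Forward pass:
ES_Tooling = 0; EF_Tooling = 5
ES_Supplier sourcing = 0; EF_Supplier sourcing = 10
ES_Pilot run = max(EF_Tooling=5, EF_Supplier sourcing=10) = 10; EF_Pilot run = 10+6 = 16
ES_QA = max(EF_Tooling=5, EF_Supplier sourcing=10) = 10; EF_QA = 10+13 = 23
ES_Packaging design = max(EF_Pilot run=16, EF_QA=23) = 23; EF_Packaging design = 23+4 = 27
Expected project duration μ = 27 weeks. Critical path: Supplier sourcing → QA → Packaging design.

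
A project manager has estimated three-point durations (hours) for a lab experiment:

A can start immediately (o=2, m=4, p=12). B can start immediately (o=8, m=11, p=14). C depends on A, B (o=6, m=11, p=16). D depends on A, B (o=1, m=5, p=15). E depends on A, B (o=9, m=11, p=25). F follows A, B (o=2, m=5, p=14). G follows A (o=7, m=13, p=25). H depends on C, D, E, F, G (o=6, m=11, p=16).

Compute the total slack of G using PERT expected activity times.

5 hours

te_A = (2 + 4·4 + 12)/6 = 30/6 = 5
te_B = (8 + 4·11 + 14)/6 = 66/6 = 11
te_C = (6 + 4·11 + 16)/6 = 66/6 = 11
te_D = (1 + 4·5 + 15)/6 = 36/6 = 6
te_E = (9 + 4·11 + 25)/6 = 78/6 = 13
te_F = (2 + 4·5 + 14)/6 = 36/6 = 6
te_G = (7 + 4·13 + 25)/6 = 84/6 = 14
te_H = (6 + 4·11 + 16)/6 = 66/6 = 11

Forward pass:
ES_A = 0; EF_A = 5
ES_B = 0; EF_B = 11
ES_C = max(EF_A=5, EF_B=11) = 11; EF_C = 11+11 = 22
ES_D = max(EF_A=5, EF_B=11) = 11; EF_D = 11+6 = 17
ES_E = max(EF_A=5, EF_B=11) = 11; EF_E = 11+13 = 24
ES_F = max(EF_A=5, EF_B=11) = 11; EF_F = 11+6 = 17
ES_G = 5; EF_G = 5+14 = 19
ES_H = max(EF_C=22, EF_D=17, EF_E=24, EF_F=17, EF_G=19) = 24; EF_H = 24+11 = 35
Expected project duration μ = 35 hours. Critical path: B → E → H.

Backward pass:
LF_H = 35; LS_H = 35−11 = 24
LF_G = LS_H = 24; LS_G = 24−14 = 10
LF_F = LS_H = 24; LS_F = 24−6 = 18
LF_E = LS_H = 24; LS_E = 24−13 = 11
LF_D = LS_H = 24; LS_D = 24−6 = 18
LF_C = LS_H = 24; LS_C = 24−11 = 13
LF_B = min(LS_C=13, LS_D=18, LS_E=11, LS_F=18) = 11; LS_B = 11−11 = 0
LF_A = min(LS_C=13, LS_D=18, LS_E=11, LS_F=18, LS_G=10) = 10; LS_A = 10−5 = 5
Slack_G = LS_G − ES_G = 10 − 5 = 5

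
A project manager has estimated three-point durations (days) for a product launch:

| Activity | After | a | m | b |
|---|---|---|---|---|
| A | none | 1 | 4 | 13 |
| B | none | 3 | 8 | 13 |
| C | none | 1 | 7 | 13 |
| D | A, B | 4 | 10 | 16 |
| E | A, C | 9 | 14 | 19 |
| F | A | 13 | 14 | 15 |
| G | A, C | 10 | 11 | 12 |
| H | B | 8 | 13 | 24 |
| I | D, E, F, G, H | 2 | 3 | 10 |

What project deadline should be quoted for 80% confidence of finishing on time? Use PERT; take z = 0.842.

te_A = (1 + 4·4 + 13)/6 = 30/6 = 5; σ²_A = ((13−1)/6)² = 4.000
te_B = (3 + 4·8 + 13)/6 = 48/6 = 8; σ²_B = ((13−3)/6)² = 2.778
te_C = (1 + 4·7 + 13)/6 = 42/6 = 7; σ²_C = ((13−1)/6)² = 4.000
te_D = (4 + 4·10 + 16)/6 = 60/6 = 10; σ²_D = ((16−4)/6)² = 4.000
te_E = (9 + 4·14 + 19)/6 = 84/6 = 14; σ²_E = ((19−9)/6)² = 2.778
te_F = (13 + 4·14 + 15)/6 = 84/6 = 14; σ²_F = ((15−13)/6)² = 0.111
te_G = (10 + 4·11 + 12)/6 = 66/6 = 11; σ²_G = ((12−10)/6)² = 0.111
te_H = (8 + 4·13 + 24)/6 = 84/6 = 14; σ²_H = ((24−8)/6)² = 7.111
te_I = (2 + 4·3 + 10)/6 = 24/6 = 4; σ²_I = ((10−2)/6)² = 1.778

Forward pass:
ES_A = 0; EF_A = 5
ES_B = 0; EF_B = 8
ES_C = 0; EF_C = 7
ES_D = max(EF_A=5, EF_B=8) = 8; EF_D = 8+10 = 18
ES_E = max(EF_A=5, EF_C=7) = 7; EF_E = 7+14 = 21
ES_F = 5; EF_F = 5+14 = 19
ES_G = max(EF_A=5, EF_C=7) = 7; EF_G = 7+11 = 18
ES_H = 8; EF_H = 8+14 = 22
ES_I = max(EF_D=18, EF_E=21, EF_F=19, EF_G=18, EF_H=22) = 22; EF_I = 22+4 = 26
Expected project duration μ = 26 days. Critical path: B → H → I.

Variance along critical path = 2.778 + 7.111 + 1.778 = 11.667; σ = 3.416 days.
D = μ + z·σ = 26 + 0.842·3.416 = 28.9 days

28.9 days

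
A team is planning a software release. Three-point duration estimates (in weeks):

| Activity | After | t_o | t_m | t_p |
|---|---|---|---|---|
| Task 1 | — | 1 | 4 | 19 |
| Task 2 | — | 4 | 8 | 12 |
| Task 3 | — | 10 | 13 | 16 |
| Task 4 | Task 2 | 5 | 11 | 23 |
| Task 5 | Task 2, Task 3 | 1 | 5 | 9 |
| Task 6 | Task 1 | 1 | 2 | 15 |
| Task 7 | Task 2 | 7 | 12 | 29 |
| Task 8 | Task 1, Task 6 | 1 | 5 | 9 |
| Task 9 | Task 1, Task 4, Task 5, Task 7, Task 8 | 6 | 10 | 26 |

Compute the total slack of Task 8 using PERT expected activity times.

7 weeks

te_Task 1 = (1 + 4·4 + 19)/6 = 36/6 = 6
te_Task 2 = (4 + 4·8 + 12)/6 = 48/6 = 8
te_Task 3 = (10 + 4·13 + 16)/6 = 78/6 = 13
te_Task 4 = (5 + 4·11 + 23)/6 = 72/6 = 12
te_Task 5 = (1 + 4·5 + 9)/6 = 30/6 = 5
te_Task 6 = (1 + 4·2 + 15)/6 = 24/6 = 4
te_Task 7 = (7 + 4·12 + 29)/6 = 84/6 = 14
te_Task 8 = (1 + 4·5 + 9)/6 = 30/6 = 5
te_Task 9 = (6 + 4·10 + 26)/6 = 72/6 = 12

Forward pass:
ES_Task 1 = 0; EF_Task 1 = 6
ES_Task 2 = 0; EF_Task 2 = 8
ES_Task 3 = 0; EF_Task 3 = 13
ES_Task 4 = 8; EF_Task 4 = 8+12 = 20
ES_Task 5 = max(EF_Task 2=8, EF_Task 3=13) = 13; EF_Task 5 = 13+5 = 18
ES_Task 6 = 6; EF_Task 6 = 6+4 = 10
ES_Task 7 = 8; EF_Task 7 = 8+14 = 22
ES_Task 8 = max(EF_Task 1=6, EF_Task 6=10) = 10; EF_Task 8 = 10+5 = 15
ES_Task 9 = max(EF_Task 1=6, EF_Task 4=20, EF_Task 5=18, EF_Task 7=22, EF_Task 8=15) = 22; EF_Task 9 = 22+12 = 34
Expected project duration μ = 34 weeks. Critical path: Task 2 → Task 7 → Task 9.

Backward pass:
LF_Task 9 = 34; LS_Task 9 = 34−12 = 22
LF_Task 8 = LS_Task 9 = 22; LS_Task 8 = 22−5 = 17
LF_Task 7 = LS_Task 9 = 22; LS_Task 7 = 22−14 = 8
LF_Task 6 = LS_Task 8 = 17; LS_Task 6 = 17−4 = 13
LF_Task 5 = LS_Task 9 = 22; LS_Task 5 = 22−5 = 17
LF_Task 4 = LS_Task 9 = 22; LS_Task 4 = 22−12 = 10
LF_Task 3 = LS_Task 5 = 17; LS_Task 3 = 17−13 = 4
LF_Task 2 = min(LS_Task 4=10, LS_Task 5=17, LS_Task 7=8) = 8; LS_Task 2 = 8−8 = 0
LF_Task 1 = min(LS_Task 6=13, LS_Task 8=17, LS_Task 9=22) = 13; LS_Task 1 = 13−6 = 7
Slack_Task 8 = LS_Task 8 − ES_Task 8 = 17 − 10 = 7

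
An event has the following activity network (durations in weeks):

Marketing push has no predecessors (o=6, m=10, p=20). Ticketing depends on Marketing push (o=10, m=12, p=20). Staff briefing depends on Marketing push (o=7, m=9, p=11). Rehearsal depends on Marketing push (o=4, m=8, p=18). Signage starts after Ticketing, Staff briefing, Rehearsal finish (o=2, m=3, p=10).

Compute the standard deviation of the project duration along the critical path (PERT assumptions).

te_Marketing push = (6 + 4·10 + 20)/6 = 66/6 = 11; σ²_Marketing push = ((20−6)/6)² = 5.444
te_Ticketing = (10 + 4·12 + 20)/6 = 78/6 = 13; σ²_Ticketing = ((20−10)/6)² = 2.778
te_Staff briefing = (7 + 4·9 + 11)/6 = 54/6 = 9; σ²_Staff briefing = ((11−7)/6)² = 0.444
te_Rehearsal = (4 + 4·8 + 18)/6 = 54/6 = 9; σ²_Rehearsal = ((18−4)/6)² = 5.444
te_Signage = (2 + 4·3 + 10)/6 = 24/6 = 4; σ²_Signage = ((10−2)/6)² = 1.778

Forward pass:
ES_Marketing push = 0; EF_Marketing push = 11
ES_Ticketing = 11; EF_Ticketing = 11+13 = 24
ES_Staff briefing = 11; EF_Staff briefing = 11+9 = 20
ES_Rehearsal = 11; EF_Rehearsal = 11+9 = 20
ES_Signage = max(EF_Ticketing=24, EF_Staff briefing=20, EF_Rehearsal=20) = 24; EF_Signage = 24+4 = 28
Expected project duration μ = 28 weeks. Critical path: Marketing push → Ticketing → Signage.

Variance along critical path = 5.444 + 2.778 + 1.778 = 10.000
σ = √10.000 = 3.162 weeks

3.16 weeks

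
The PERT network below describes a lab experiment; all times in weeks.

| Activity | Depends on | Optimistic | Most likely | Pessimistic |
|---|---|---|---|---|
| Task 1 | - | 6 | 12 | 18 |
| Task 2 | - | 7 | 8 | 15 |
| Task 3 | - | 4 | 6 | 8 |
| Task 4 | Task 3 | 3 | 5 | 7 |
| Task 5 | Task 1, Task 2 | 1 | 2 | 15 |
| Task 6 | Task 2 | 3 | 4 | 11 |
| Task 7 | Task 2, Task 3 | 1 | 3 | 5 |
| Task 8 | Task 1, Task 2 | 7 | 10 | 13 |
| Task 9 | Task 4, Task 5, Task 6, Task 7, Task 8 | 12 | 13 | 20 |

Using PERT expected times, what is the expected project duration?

te_Task 1 = (6 + 4·12 + 18)/6 = 72/6 = 12
te_Task 2 = (7 + 4·8 + 15)/6 = 54/6 = 9
te_Task 3 = (4 + 4·6 + 8)/6 = 36/6 = 6
te_Task 4 = (3 + 4·5 + 7)/6 = 30/6 = 5
te_Task 5 = (1 + 4·2 + 15)/6 = 24/6 = 4
te_Task 6 = (3 + 4·4 + 11)/6 = 30/6 = 5
te_Task 7 = (1 + 4·3 + 5)/6 = 18/6 = 3
te_Task 8 = (7 + 4·10 + 13)/6 = 60/6 = 10
te_Task 9 = (12 + 4·13 + 20)/6 = 84/6 = 14

Forward pass:
ES_Task 1 = 0; EF_Task 1 = 12
ES_Task 2 = 0; EF_Task 2 = 9
ES_Task 3 = 0; EF_Task 3 = 6
ES_Task 4 = 6; EF_Task 4 = 6+5 = 11
ES_Task 5 = max(EF_Task 1=12, EF_Task 2=9) = 12; EF_Task 5 = 12+4 = 16
ES_Task 6 = 9; EF_Task 6 = 9+5 = 14
ES_Task 7 = max(EF_Task 2=9, EF_Task 3=6) = 9; EF_Task 7 = 9+3 = 12
ES_Task 8 = max(EF_Task 1=12, EF_Task 2=9) = 12; EF_Task 8 = 12+10 = 22
ES_Task 9 = max(EF_Task 4=11, EF_Task 5=16, EF_Task 6=14, EF_Task 7=12, EF_Task 8=22) = 22; EF_Task 9 = 22+14 = 36
Expected project duration μ = 36 weeks. Critical path: Task 1 → Task 8 → Task 9.

36 weeks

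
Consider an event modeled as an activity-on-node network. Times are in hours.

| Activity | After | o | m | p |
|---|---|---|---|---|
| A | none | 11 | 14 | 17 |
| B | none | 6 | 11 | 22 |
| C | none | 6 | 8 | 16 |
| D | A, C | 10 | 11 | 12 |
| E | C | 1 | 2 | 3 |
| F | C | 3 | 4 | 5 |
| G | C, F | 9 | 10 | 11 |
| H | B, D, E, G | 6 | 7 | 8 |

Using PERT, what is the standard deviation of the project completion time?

1.11 hours

te_A = (11 + 4·14 + 17)/6 = 84/6 = 14; σ²_A = ((17−11)/6)² = 1.000
te_B = (6 + 4·11 + 22)/6 = 72/6 = 12; σ²_B = ((22−6)/6)² = 7.111
te_C = (6 + 4·8 + 16)/6 = 54/6 = 9; σ²_C = ((16−6)/6)² = 2.778
te_D = (10 + 4·11 + 12)/6 = 66/6 = 11; σ²_D = ((12−10)/6)² = 0.111
te_E = (1 + 4·2 + 3)/6 = 12/6 = 2; σ²_E = ((3−1)/6)² = 0.111
te_F = (3 + 4·4 + 5)/6 = 24/6 = 4; σ²_F = ((5−3)/6)² = 0.111
te_G = (9 + 4·10 + 11)/6 = 60/6 = 10; σ²_G = ((11−9)/6)² = 0.111
te_H = (6 + 4·7 + 8)/6 = 42/6 = 7; σ²_H = ((8−6)/6)² = 0.111

Forward pass:
ES_A = 0; EF_A = 14
ES_B = 0; EF_B = 12
ES_C = 0; EF_C = 9
ES_D = max(EF_A=14, EF_C=9) = 14; EF_D = 14+11 = 25
ES_E = 9; EF_E = 9+2 = 11
ES_F = 9; EF_F = 9+4 = 13
ES_G = max(EF_C=9, EF_F=13) = 13; EF_G = 13+10 = 23
ES_H = max(EF_B=12, EF_D=25, EF_E=11, EF_G=23) = 25; EF_H = 25+7 = 32
Expected project duration μ = 32 hours. Critical path: A → D → H.

Variance along critical path = 1.000 + 0.111 + 0.111 = 1.222
σ = √1.222 = 1.106 hours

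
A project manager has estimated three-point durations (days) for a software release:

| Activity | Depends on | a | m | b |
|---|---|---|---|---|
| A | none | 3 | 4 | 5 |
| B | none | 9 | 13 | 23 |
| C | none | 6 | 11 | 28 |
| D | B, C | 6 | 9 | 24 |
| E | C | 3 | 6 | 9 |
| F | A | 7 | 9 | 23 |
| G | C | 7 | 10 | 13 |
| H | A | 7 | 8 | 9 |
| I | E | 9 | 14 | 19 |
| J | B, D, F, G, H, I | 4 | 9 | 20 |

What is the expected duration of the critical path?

te_A = (3 + 4·4 + 5)/6 = 24/6 = 4
te_B = (9 + 4·13 + 23)/6 = 84/6 = 14
te_C = (6 + 4·11 + 28)/6 = 78/6 = 13
te_D = (6 + 4·9 + 24)/6 = 66/6 = 11
te_E = (3 + 4·6 + 9)/6 = 36/6 = 6
te_F = (7 + 4·9 + 23)/6 = 66/6 = 11
te_G = (7 + 4·10 + 13)/6 = 60/6 = 10
te_H = (7 + 4·8 + 9)/6 = 48/6 = 8
te_I = (9 + 4·14 + 19)/6 = 84/6 = 14
te_J = (4 + 4·9 + 20)/6 = 60/6 = 10

Forward pass:
ES_A = 0; EF_A = 4
ES_B = 0; EF_B = 14
ES_C = 0; EF_C = 13
ES_D = max(EF_B=14, EF_C=13) = 14; EF_D = 14+11 = 25
ES_E = 13; EF_E = 13+6 = 19
ES_F = 4; EF_F = 4+11 = 15
ES_G = 13; EF_G = 13+10 = 23
ES_H = 4; EF_H = 4+8 = 12
ES_I = 19; EF_I = 19+14 = 33
ES_J = max(EF_B=14, EF_D=25, EF_F=15, EF_G=23, EF_H=12, EF_I=33) = 33; EF_J = 33+10 = 43
Expected project duration μ = 43 days. Critical path: C → E → I → J.

43 days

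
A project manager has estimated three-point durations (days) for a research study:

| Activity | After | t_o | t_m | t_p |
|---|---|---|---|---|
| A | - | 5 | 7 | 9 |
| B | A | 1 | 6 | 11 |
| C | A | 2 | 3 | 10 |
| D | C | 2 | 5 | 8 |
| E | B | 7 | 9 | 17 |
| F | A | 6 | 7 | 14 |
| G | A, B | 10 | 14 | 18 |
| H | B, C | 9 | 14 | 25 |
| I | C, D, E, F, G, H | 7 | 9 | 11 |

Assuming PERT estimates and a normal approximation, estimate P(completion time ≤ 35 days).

te_A = (5 + 4·7 + 9)/6 = 42/6 = 7; σ²_A = ((9−5)/6)² = 0.444
te_B = (1 + 4·6 + 11)/6 = 36/6 = 6; σ²_B = ((11−1)/6)² = 2.778
te_C = (2 + 4·3 + 10)/6 = 24/6 = 4; σ²_C = ((10−2)/6)² = 1.778
te_D = (2 + 4·5 + 8)/6 = 30/6 = 5; σ²_D = ((8−2)/6)² = 1.000
te_E = (7 + 4·9 + 17)/6 = 60/6 = 10; σ²_E = ((17−7)/6)² = 2.778
te_F = (6 + 4·7 + 14)/6 = 48/6 = 8; σ²_F = ((14−6)/6)² = 1.778
te_G = (10 + 4·14 + 18)/6 = 84/6 = 14; σ²_G = ((18−10)/6)² = 1.778
te_H = (9 + 4·14 + 25)/6 = 90/6 = 15; σ²_H = ((25−9)/6)² = 7.111
te_I = (7 + 4·9 + 11)/6 = 54/6 = 9; σ²_I = ((11−7)/6)² = 0.444

Forward pass:
ES_A = 0; EF_A = 7
ES_B = 7; EF_B = 7+6 = 13
ES_C = 7; EF_C = 7+4 = 11
ES_D = 11; EF_D = 11+5 = 16
ES_E = 13; EF_E = 13+10 = 23
ES_F = 7; EF_F = 7+8 = 15
ES_G = max(EF_A=7, EF_B=13) = 13; EF_G = 13+14 = 27
ES_H = max(EF_B=13, EF_C=11) = 13; EF_H = 13+15 = 28
ES_I = max(EF_C=11, EF_D=16, EF_E=23, EF_F=15, EF_G=27, EF_H=28) = 28; EF_I = 28+9 = 37
Expected project duration μ = 37 days. Critical path: A → B → H → I.

Variance along critical path = 0.444 + 2.778 + 7.111 + 0.444 = 10.778; σ = √10.778 = 3.283 days.
Z = (35 − 37) / 3.283 = -0.609
P(T ≤ 35) = Φ(-0.609) ≈ 0.271

0.271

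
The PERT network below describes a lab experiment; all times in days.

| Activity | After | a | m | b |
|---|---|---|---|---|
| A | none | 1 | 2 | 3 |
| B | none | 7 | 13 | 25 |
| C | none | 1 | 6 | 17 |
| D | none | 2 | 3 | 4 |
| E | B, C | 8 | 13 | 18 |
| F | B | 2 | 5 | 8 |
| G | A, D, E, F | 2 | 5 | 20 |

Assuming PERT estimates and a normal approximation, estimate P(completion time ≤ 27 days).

0.062

te_A = (1 + 4·2 + 3)/6 = 12/6 = 2; σ²_A = ((3−1)/6)² = 0.111
te_B = (7 + 4·13 + 25)/6 = 84/6 = 14; σ²_B = ((25−7)/6)² = 9.000
te_C = (1 + 4·6 + 17)/6 = 42/6 = 7; σ²_C = ((17−1)/6)² = 7.111
te_D = (2 + 4·3 + 4)/6 = 18/6 = 3; σ²_D = ((4−2)/6)² = 0.111
te_E = (8 + 4·13 + 18)/6 = 78/6 = 13; σ²_E = ((18−8)/6)² = 2.778
te_F = (2 + 4·5 + 8)/6 = 30/6 = 5; σ²_F = ((8−2)/6)² = 1.000
te_G = (2 + 4·5 + 20)/6 = 42/6 = 7; σ²_G = ((20−2)/6)² = 9.000

Forward pass:
ES_A = 0; EF_A = 2
ES_B = 0; EF_B = 14
ES_C = 0; EF_C = 7
ES_D = 0; EF_D = 3
ES_E = max(EF_B=14, EF_C=7) = 14; EF_E = 14+13 = 27
ES_F = 14; EF_F = 14+5 = 19
ES_G = max(EF_A=2, EF_D=3, EF_E=27, EF_F=19) = 27; EF_G = 27+7 = 34
Expected project duration μ = 34 days. Critical path: B → E → G.

Variance along critical path = 9.000 + 2.778 + 9.000 = 20.778; σ = √20.778 = 4.558 days.
Z = (27 − 34) / 4.558 = -1.536
P(T ≤ 27) = Φ(-1.536) ≈ 0.062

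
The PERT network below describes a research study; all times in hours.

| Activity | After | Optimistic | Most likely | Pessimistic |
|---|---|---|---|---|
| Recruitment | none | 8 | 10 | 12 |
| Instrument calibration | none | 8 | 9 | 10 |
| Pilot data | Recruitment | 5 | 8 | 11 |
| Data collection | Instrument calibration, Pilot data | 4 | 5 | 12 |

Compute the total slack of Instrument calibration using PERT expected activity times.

9 hours

te_Recruitment = (8 + 4·10 + 12)/6 = 60/6 = 10
te_Instrument calibration = (8 + 4·9 + 10)/6 = 54/6 = 9
te_Pilot data = (5 + 4·8 + 11)/6 = 48/6 = 8
te_Data collection = (4 + 4·5 + 12)/6 = 36/6 = 6

Forward pass:
ES_Recruitment = 0; EF_Recruitment = 10
ES_Instrument calibration = 0; EF_Instrument calibration = 9
ES_Pilot data = 10; EF_Pilot data = 10+8 = 18
ES_Data collection = max(EF_Instrument calibration=9, EF_Pilot data=18) = 18; EF_Data collection = 18+6 = 24
Expected project duration μ = 24 hours. Critical path: Recruitment → Pilot data → Data collection.

Backward pass:
LF_Data collection = 24; LS_Data collection = 24−6 = 18
LF_Pilot data = LS_Data collection = 18; LS_Pilot data = 18−8 = 10
LF_Instrument calibration = LS_Data collection = 18; LS_Instrument calibration = 18−9 = 9
LF_Recruitment = LS_Pilot data = 10; LS_Recruitment = 10−10 = 0
Slack_Instrument calibration = LS_Instrument calibration − ES_Instrument calibration = 9 − 0 = 9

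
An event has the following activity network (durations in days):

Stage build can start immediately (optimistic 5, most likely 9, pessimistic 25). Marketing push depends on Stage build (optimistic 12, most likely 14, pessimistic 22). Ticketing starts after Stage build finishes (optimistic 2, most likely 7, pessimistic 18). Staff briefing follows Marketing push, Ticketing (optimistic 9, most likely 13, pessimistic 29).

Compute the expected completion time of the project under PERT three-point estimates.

41 days

te_Stage build = (5 + 4·9 + 25)/6 = 66/6 = 11
te_Marketing push = (12 + 4·14 + 22)/6 = 90/6 = 15
te_Ticketing = (2 + 4·7 + 18)/6 = 48/6 = 8
te_Staff briefing = (9 + 4·13 + 29)/6 = 90/6 = 15

Forward pass:
ES_Stage build = 0; EF_Stage build = 11
ES_Marketing push = 11; EF_Marketing push = 11+15 = 26
ES_Ticketing = 11; EF_Ticketing = 11+8 = 19
ES_Staff briefing = max(EF_Marketing push=26, EF_Ticketing=19) = 26; EF_Staff briefing = 26+15 = 41
Expected project duration μ = 41 days. Critical path: Stage build → Marketing push → Staff briefing.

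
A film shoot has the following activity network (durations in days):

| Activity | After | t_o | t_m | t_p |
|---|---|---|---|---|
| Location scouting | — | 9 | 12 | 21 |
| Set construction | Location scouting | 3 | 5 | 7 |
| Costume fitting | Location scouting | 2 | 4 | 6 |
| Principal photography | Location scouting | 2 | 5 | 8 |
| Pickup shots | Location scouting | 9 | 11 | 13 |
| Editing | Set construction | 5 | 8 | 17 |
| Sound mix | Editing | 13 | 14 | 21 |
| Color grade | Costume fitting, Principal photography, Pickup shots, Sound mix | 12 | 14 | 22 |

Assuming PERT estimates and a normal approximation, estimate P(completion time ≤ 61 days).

0.866

te_Location scouting = (9 + 4·12 + 21)/6 = 78/6 = 13; σ²_Location scouting = ((21−9)/6)² = 4.000
te_Set construction = (3 + 4·5 + 7)/6 = 30/6 = 5; σ²_Set construction = ((7−3)/6)² = 0.444
te_Costume fitting = (2 + 4·4 + 6)/6 = 24/6 = 4; σ²_Costume fitting = ((6−2)/6)² = 0.444
te_Principal photography = (2 + 4·5 + 8)/6 = 30/6 = 5; σ²_Principal photography = ((8−2)/6)² = 1.000
te_Pickup shots = (9 + 4·11 + 13)/6 = 66/6 = 11; σ²_Pickup shots = ((13−9)/6)² = 0.444
te_Editing = (5 + 4·8 + 17)/6 = 54/6 = 9; σ²_Editing = ((17−5)/6)² = 4.000
te_Sound mix = (13 + 4·14 + 21)/6 = 90/6 = 15; σ²_Sound mix = ((21−13)/6)² = 1.778
te_Color grade = (12 + 4·14 + 22)/6 = 90/6 = 15; σ²_Color grade = ((22−12)/6)² = 2.778

Forward pass:
ES_Location scouting = 0; EF_Location scouting = 13
ES_Set construction = 13; EF_Set construction = 13+5 = 18
ES_Costume fitting = 13; EF_Costume fitting = 13+4 = 17
ES_Principal photography = 13; EF_Principal photography = 13+5 = 18
ES_Pickup shots = 13; EF_Pickup shots = 13+11 = 24
ES_Editing = 18; EF_Editing = 18+9 = 27
ES_Sound mix = 27; EF_Sound mix = 27+15 = 42
ES_Color grade = max(EF_Costume fitting=17, EF_Principal photography=18, EF_Pickup shots=24, EF_Sound mix=42) = 42; EF_Color grade = 42+15 = 57
Expected project duration μ = 57 days. Critical path: Location scouting → Set construction → Editing → Sound mix → Color grade.

Variance along critical path = 4.000 + 0.444 + 4.000 + 1.778 + 2.778 = 13.000; σ = √13.000 = 3.606 days.
Z = (61 − 57) / 3.606 = 1.109
P(T ≤ 61) = Φ(1.109) ≈ 0.866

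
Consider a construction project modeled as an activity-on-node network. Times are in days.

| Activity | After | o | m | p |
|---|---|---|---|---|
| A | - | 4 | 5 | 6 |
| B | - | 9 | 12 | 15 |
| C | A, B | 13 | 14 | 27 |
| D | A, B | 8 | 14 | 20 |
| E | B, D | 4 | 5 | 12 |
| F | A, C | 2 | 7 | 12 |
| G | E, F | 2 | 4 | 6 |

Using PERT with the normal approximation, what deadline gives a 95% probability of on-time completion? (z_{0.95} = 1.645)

te_A = (4 + 4·5 + 6)/6 = 30/6 = 5; σ²_A = ((6−4)/6)² = 0.111
te_B = (9 + 4·12 + 15)/6 = 72/6 = 12; σ²_B = ((15−9)/6)² = 1.000
te_C = (13 + 4·14 + 27)/6 = 96/6 = 16; σ²_C = ((27−13)/6)² = 5.444
te_D = (8 + 4·14 + 20)/6 = 84/6 = 14; σ²_D = ((20−8)/6)² = 4.000
te_E = (4 + 4·5 + 12)/6 = 36/6 = 6; σ²_E = ((12−4)/6)² = 1.778
te_F = (2 + 4·7 + 12)/6 = 42/6 = 7; σ²_F = ((12−2)/6)² = 2.778
te_G = (2 + 4·4 + 6)/6 = 24/6 = 4; σ²_G = ((6−2)/6)² = 0.444

Forward pass:
ES_A = 0; EF_A = 5
ES_B = 0; EF_B = 12
ES_C = max(EF_A=5, EF_B=12) = 12; EF_C = 12+16 = 28
ES_D = max(EF_A=5, EF_B=12) = 12; EF_D = 12+14 = 26
ES_E = max(EF_B=12, EF_D=26) = 26; EF_E = 26+6 = 32
ES_F = max(EF_A=5, EF_C=28) = 28; EF_F = 28+7 = 35
ES_G = max(EF_E=32, EF_F=35) = 35; EF_G = 35+4 = 39
Expected project duration μ = 39 days. Critical path: B → C → F → G.

Variance along critical path = 1.000 + 5.444 + 2.778 + 0.444 = 9.667; σ = 3.109 days.
D = μ + z·σ = 39 + 1.645·3.109 = 44.1 days

44.1 days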